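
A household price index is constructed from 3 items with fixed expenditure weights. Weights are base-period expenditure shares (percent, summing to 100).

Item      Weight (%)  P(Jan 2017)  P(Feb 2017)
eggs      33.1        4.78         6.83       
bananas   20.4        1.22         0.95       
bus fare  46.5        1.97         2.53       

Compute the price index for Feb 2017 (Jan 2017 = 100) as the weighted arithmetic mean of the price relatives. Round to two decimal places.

122.90

eggs: 33.1 × (6.83/4.78) = 33.1 × 1.428870 = 47.2956
bananas: 20.4 × (0.95/1.22) = 20.4 × 0.778689 = 15.8852
bus fare: 46.5 × (2.53/1.97) = 46.5 × 1.284264 = 59.7183
Index = Σ wᵢ·(p₁ᵢ/p₀ᵢ) = 47.2956 + 15.8852 + 59.7183 = 122.8991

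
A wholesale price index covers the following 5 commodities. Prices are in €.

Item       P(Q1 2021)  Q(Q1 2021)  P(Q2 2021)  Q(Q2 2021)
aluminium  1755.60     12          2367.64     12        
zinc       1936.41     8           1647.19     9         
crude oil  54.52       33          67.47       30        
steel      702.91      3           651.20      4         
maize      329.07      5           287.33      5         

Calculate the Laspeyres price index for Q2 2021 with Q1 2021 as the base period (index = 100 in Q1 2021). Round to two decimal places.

112.10

Laspeyres price index uses base-period quantities as weights.
ΣP(Q2 2021)·Q(Q1 2021) = 2367.64×12 + 1647.19×8 + 67.47×33 + 651.20×3 + 287.33×5 = 28411.68 + 13177.52 + 2226.51 + 1953.6 + 1436.65 = 47205.96
ΣP(Q1 2021)·Q(Q1 2021) = 1755.60×12 + 1936.41×8 + 54.52×33 + 702.91×3 + 329.07×5 = 21067.2 + 15491.28 + 1799.16 + 2108.73 + 1645.35 = 42111.72
Index = 47205.96 / 42111.72 × 100 = 112.0970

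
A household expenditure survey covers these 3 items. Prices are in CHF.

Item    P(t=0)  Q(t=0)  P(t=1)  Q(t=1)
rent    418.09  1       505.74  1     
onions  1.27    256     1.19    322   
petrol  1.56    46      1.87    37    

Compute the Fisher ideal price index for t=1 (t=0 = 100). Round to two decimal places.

109.14

Laspeyres component (base-period weights):
ΣP(t=1)Q(t=0) = 505.74×1 + 1.19×256 + 1.87×46 = 505.74 + 304.64 + 86.02 = 896.4
ΣP(t=0)Q(t=0) = 418.09×1 + 1.27×256 + 1.56×46 = 418.09 + 325.12 + 71.76 = 814.97
L = 896.4 / 814.97 × 100 = 109.9918
Paasche component (current-period weights):
ΣP(t=1)Q(t=1) = 505.74×1 + 1.19×322 + 1.87×37 = 505.74 + 383.18 + 69.19 = 958.11
ΣP(t=0)Q(t=1) = 418.09×1 + 1.27×322 + 1.56×37 = 418.09 + 408.94 + 57.72 = 884.75
P = 958.11 / 884.75 × 100 = 108.2916
Fisher = √(L × P) = √(109.9918 × 108.2916) = 109.1384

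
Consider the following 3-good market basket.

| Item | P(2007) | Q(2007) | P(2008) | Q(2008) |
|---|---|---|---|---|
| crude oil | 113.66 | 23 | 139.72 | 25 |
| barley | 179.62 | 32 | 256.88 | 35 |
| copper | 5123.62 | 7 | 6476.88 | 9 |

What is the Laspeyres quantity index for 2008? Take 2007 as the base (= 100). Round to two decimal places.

Laspeyres quantity index uses base-period prices as weights.
ΣP(2007)·Q(2008) = 113.66×25 + 179.62×35 + 5123.62×9 = 2841.5 + 6286.7 + 46112.58 = 55240.78
ΣP(2007)·Q(2007) = 113.66×23 + 179.62×32 + 5123.62×7 = 2614.18 + 5747.84 + 35865.34 = 44227.36
Index = 55240.78 / 44227.36 × 100 = 124.9018

124.90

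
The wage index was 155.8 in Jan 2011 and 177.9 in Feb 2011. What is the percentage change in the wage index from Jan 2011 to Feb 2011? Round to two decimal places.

Change = (177.9 − 155.8) / 155.8 × 100
       = 22.1 / 155.8 × 100 = 14.1849%

14.18%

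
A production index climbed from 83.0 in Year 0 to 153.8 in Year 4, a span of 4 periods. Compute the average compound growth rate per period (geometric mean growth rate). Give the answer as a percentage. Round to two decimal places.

16.67%

Growth factor = (153.8/83.0)^(1/4) = (1.853012)^(1/4) = 1.166728
Growth rate = 1.166728 − 1 = 0.166728 = 16.6728%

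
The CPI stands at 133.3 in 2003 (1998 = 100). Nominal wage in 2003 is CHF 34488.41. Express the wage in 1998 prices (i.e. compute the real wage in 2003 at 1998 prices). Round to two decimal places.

Real = Nominal ÷ (Index/100) = 34488.41 ÷ (133.3/100)
     = 34488.41 ÷ 1.333 = 25872.7757

25872.78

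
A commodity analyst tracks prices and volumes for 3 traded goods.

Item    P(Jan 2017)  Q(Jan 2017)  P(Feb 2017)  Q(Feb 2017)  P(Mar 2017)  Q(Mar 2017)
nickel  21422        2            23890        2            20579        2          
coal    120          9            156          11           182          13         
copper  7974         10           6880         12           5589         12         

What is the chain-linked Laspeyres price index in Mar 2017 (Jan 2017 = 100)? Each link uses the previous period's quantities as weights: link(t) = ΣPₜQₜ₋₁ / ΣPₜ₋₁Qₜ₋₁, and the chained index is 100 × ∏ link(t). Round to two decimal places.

79.64

Link Jan 2017→Feb 2017:
ΣP(Feb 2017)Q(Jan 2017) = 23890×2 + 156×9 + 6880×10 = 47780 + 1404 + 68800 = 117984
ΣP(Jan 2017)Q(Jan 2017) = 21422×2 + 120×9 + 7974×10 = 42844 + 1080 + 79740 = 123664
link = 117984/123664 = 0.954069
Link Feb 2017→Mar 2017:
ΣP(Mar 2017)Q(Feb 2017) = 20579×2 + 182×11 + 5589×12 = 41158 + 2002 + 67068 = 110228
ΣP(Feb 2017)Q(Feb 2017) = 23890×2 + 156×11 + 6880×12 = 47780 + 1716 + 82560 = 132056
link = 110228/132056 = 0.834706
Chained index = 100 × 0.954069 × 0.834706 = 79.6368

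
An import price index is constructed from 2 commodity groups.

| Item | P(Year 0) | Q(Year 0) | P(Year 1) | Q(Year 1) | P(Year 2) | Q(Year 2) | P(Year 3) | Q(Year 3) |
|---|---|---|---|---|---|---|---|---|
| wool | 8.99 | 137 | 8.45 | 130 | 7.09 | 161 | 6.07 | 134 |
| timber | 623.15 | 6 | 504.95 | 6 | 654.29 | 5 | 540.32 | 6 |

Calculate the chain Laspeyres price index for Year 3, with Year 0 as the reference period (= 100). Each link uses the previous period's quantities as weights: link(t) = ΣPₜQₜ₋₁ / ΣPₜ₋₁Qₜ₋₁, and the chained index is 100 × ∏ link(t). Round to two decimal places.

82.47

Link Year 0→Year 1:
ΣP(Year 1)Q(Year 0) = 8.45×137 + 504.95×6 = 1157.65 + 3029.7 = 4187.35
ΣP(Year 0)Q(Year 0) = 8.99×137 + 623.15×6 = 1231.63 + 3738.9 = 4970.53
link = 4187.35/4970.53 = 0.842435
Link Year 1→Year 2:
ΣP(Year 2)Q(Year 1) = 7.09×130 + 654.29×6 = 921.7 + 3925.74 = 4847.44
ΣP(Year 1)Q(Year 1) = 8.45×130 + 504.95×6 = 1098.5 + 3029.7 = 4128.2
link = 4847.44/4128.2 = 1.174226
Link Year 2→Year 3:
ΣP(Year 3)Q(Year 2) = 6.07×161 + 540.32×5 = 977.27 + 2701.6 = 3678.87
ΣP(Year 2)Q(Year 2) = 7.09×161 + 654.29×5 = 1141.49 + 3271.45 = 4412.94
link = 3678.87/4412.94 = 0.833655
Chained index = 100 × 0.842435 × 1.174226 × 0.833655 = 82.4660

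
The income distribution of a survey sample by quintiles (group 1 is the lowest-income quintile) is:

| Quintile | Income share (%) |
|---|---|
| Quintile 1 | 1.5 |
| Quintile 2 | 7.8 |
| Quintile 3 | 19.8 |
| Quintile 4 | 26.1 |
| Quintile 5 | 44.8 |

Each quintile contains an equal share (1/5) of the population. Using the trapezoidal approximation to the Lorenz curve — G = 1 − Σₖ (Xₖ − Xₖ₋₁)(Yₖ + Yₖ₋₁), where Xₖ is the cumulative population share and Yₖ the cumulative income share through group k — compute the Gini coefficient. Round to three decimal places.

0.420

Cumulative income shares Yₖ: 0.0150, 0.0930, 0.2910, 0.5520, 1.0000
Σ (Xₖ−Xₖ₋₁)(Yₖ+Yₖ₋₁) = (1/5)(0.0150+0.0000) + (1/5)(0.0930+0.0150) + (1/5)(0.2910+0.0930) + (1/5)(0.5520+0.2910) + (1/5)(1.0000+0.5520)
  = 0.0030 + 0.0216 + 0.0768 + 0.1686 + 0.3104 = 0.5804
G = 1 − 0.5804 = 0.4196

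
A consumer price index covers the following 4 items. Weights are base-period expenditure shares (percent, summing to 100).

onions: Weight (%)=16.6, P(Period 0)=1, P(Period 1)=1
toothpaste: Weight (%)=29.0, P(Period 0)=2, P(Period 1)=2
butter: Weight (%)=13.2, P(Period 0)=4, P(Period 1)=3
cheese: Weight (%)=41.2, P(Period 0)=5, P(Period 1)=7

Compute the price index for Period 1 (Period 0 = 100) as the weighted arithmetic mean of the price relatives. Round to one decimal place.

onions: 16.6 × (1/1) = 16.6 × 1.000000 = 16.6000
toothpaste: 29.0 × (2/2) = 29.0 × 1.000000 = 29.0000
butter: 13.2 × (3/4) = 13.2 × 0.750000 = 9.9000
cheese: 41.2 × (7/5) = 41.2 × 1.400000 = 57.6800
Index = Σ wᵢ·(p₁ᵢ/p₀ᵢ) = 16.6000 + 29.0000 + 9.9000 + 57.6800 = 113.1800

113.2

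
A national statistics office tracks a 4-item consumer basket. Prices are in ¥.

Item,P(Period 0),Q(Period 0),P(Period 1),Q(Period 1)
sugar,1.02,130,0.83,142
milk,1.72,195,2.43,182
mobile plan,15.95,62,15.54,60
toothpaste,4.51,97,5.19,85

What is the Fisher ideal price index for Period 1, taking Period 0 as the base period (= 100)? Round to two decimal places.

107.84

Laspeyres component (base-period weights):
ΣP(Period 1)Q(Period 0) = 0.83×130 + 2.43×195 + 15.54×62 + 5.19×97 = 107.9 + 473.85 + 963.48 + 503.43 = 2048.66
ΣP(Period 0)Q(Period 0) = 1.02×130 + 1.72×195 + 15.95×62 + 4.51×97 = 132.6 + 335.4 + 988.9 + 437.47 = 1894.37
L = 2048.66 / 1894.37 × 100 = 108.1447
Paasche component (current-period weights):
ΣP(Period 1)Q(Period 1) = 0.83×142 + 2.43×182 + 15.54×60 + 5.19×85 = 117.86 + 442.26 + 932.4 + 441.15 = 1933.67
ΣP(Period 0)Q(Period 1) = 1.02×142 + 1.72×182 + 15.95×60 + 4.51×85 = 144.84 + 313.04 + 957 + 383.35 = 1798.23
P = 1933.67 / 1798.23 × 100 = 107.5319
Fisher = √(L × P) = √(108.1447 × 107.5319) = 107.8378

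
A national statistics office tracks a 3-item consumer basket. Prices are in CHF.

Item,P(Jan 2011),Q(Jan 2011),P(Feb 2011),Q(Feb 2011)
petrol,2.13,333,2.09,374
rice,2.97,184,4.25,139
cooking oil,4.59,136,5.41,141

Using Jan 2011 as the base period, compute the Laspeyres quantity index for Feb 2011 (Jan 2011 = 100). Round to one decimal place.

Laspeyres quantity index uses base-period prices as weights.
ΣP(Jan 2011)·Q(Feb 2011) = 2.13×374 + 2.97×139 + 4.59×141 = 796.62 + 412.83 + 647.19 = 1856.64
ΣP(Jan 2011)·Q(Jan 2011) = 2.13×333 + 2.97×184 + 4.59×136 = 709.29 + 546.48 + 624.24 = 1880.01
Index = 1856.64 / 1880.01 × 100 = 98.7569

98.8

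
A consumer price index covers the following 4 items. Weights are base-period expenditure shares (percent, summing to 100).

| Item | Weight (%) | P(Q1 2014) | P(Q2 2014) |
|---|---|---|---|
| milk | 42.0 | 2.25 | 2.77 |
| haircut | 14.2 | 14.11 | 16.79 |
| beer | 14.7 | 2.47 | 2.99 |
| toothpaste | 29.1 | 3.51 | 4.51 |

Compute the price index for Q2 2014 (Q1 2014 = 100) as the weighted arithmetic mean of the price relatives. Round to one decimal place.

milk: 42.0 × (2.77/2.25) = 42.0 × 1.231111 = 51.7067
haircut: 14.2 × (16.79/14.11) = 14.2 × 1.189936 = 16.8971
beer: 14.7 × (2.99/2.47) = 14.7 × 1.210526 = 17.7947
toothpaste: 29.1 × (4.51/3.51) = 29.1 × 1.284900 = 37.3906
Index = Σ wᵢ·(p₁ᵢ/p₀ᵢ) = 51.7067 + 16.8971 + 17.7947 + 37.3906 = 123.7891

123.8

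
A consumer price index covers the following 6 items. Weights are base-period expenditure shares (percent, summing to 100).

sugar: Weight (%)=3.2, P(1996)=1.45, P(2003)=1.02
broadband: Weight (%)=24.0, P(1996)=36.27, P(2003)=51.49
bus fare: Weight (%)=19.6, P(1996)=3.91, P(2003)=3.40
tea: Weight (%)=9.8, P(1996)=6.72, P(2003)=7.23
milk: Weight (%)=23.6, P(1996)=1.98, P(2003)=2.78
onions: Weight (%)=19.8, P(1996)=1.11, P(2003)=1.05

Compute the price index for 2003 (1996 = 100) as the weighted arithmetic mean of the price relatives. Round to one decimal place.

115.8

sugar: 3.2 × (1.02/1.45) = 3.2 × 0.703448 = 2.2510
broadband: 24.0 × (51.49/36.27) = 24.0 × 1.419631 = 34.0711
bus fare: 19.6 × (3.40/3.91) = 19.6 × 0.869565 = 17.0435
tea: 9.8 × (7.23/6.72) = 9.8 × 1.075893 = 10.5438
milk: 23.6 × (2.78/1.98) = 23.6 × 1.404040 = 33.1354
onions: 19.8 × (1.05/1.11) = 19.8 × 0.945946 = 18.7297
Index = Σ wᵢ·(p₁ᵢ/p₀ᵢ) = 2.2510 + 34.0711 + 17.0435 + 10.5438 + 33.1354 + 18.7297 = 115.7745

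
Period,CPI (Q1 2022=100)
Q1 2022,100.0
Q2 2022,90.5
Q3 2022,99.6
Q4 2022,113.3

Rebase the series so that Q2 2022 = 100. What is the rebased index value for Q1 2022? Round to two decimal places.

110.50

Rebased(Q1 2022) = 100.0 / 90.5 × 100 = 110.4972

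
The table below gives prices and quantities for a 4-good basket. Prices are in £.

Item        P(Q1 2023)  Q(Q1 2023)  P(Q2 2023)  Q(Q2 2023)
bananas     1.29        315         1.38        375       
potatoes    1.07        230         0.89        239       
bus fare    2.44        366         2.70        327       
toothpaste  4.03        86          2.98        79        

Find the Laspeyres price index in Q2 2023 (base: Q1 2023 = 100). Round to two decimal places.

99.57

Laspeyres price index uses base-period quantities as weights.
ΣP(Q2 2023)·Q(Q1 2023) = 1.38×315 + 0.89×230 + 2.70×366 + 2.98×86 = 434.7 + 204.7 + 988.2 + 256.28 = 1883.88
ΣP(Q1 2023)·Q(Q1 2023) = 1.29×315 + 1.07×230 + 2.44×366 + 4.03×86 = 406.35 + 246.1 + 893.04 + 346.58 = 1892.07
Index = 1883.88 / 1892.07 × 100 = 99.5671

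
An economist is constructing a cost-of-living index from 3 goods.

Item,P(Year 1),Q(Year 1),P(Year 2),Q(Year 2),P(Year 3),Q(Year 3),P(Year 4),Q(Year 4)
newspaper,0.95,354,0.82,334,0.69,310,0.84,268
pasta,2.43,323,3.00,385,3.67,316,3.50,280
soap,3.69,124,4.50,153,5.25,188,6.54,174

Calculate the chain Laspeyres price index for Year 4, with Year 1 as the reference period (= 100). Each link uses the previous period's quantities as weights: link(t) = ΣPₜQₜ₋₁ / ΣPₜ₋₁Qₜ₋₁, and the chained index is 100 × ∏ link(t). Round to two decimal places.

Link Year 1→Year 2:
ΣP(Year 2)Q(Year 1) = 0.82×354 + 3.00×323 + 4.50×124 = 290.28 + 969 + 558 = 1817.28
ΣP(Year 1)Q(Year 1) = 0.95×354 + 2.43×323 + 3.69×124 = 336.3 + 784.89 + 457.56 = 1578.75
link = 1817.28/1578.75 = 1.151088
Link Year 2→Year 3:
ΣP(Year 3)Q(Year 2) = 0.69×334 + 3.67×385 + 5.25×153 = 230.46 + 1412.95 + 803.25 = 2446.66
ΣP(Year 2)Q(Year 2) = 0.82×334 + 3.00×385 + 4.50×153 = 273.88 + 1155 + 688.5 = 2117.38
link = 2446.66/2117.38 = 1.155513
Link Year 3→Year 4:
ΣP(Year 4)Q(Year 3) = 0.84×310 + 3.50×316 + 6.54×188 = 260.4 + 1106 + 1229.52 = 2595.92
ΣP(Year 3)Q(Year 3) = 0.69×310 + 3.67×316 + 5.25×188 = 213.9 + 1159.72 + 987 = 2360.62
link = 2595.92/2360.62 = 1.099677
Chained index = 100 × 1.151088 × 1.155513 × 1.099677 = 146.2677

146.27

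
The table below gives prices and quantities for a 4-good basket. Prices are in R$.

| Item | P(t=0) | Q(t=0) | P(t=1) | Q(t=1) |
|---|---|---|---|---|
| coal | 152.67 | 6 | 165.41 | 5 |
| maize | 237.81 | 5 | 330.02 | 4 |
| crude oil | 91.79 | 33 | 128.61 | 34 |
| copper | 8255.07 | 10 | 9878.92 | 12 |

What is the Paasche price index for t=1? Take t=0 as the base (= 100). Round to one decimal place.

Paasche price index uses current-period quantities as weights.
ΣP(t=1)·Q(t=1) = 165.41×5 + 330.02×4 + 128.61×34 + 9878.92×12 = 827.05 + 1320.08 + 4372.74 + 118547.04 = 125066.91
ΣP(t=0)·Q(t=1) = 152.67×5 + 237.81×4 + 91.79×34 + 8255.07×12 = 763.35 + 951.24 + 3120.86 + 99060.84 = 103896.29
Index = 125066.91 / 103896.29 × 100 = 120.3767

120.4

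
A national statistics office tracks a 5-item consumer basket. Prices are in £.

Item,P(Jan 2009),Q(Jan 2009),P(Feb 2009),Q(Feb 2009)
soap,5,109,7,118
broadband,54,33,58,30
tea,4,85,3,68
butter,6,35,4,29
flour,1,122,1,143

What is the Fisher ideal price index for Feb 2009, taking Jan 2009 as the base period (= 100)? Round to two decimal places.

Laspeyres component (base-period weights):
ΣP(Feb 2009)Q(Jan 2009) = 7×109 + 58×33 + 3×85 + 4×35 + 1×122 = 763 + 1914 + 255 + 140 + 122 = 3194
ΣP(Jan 2009)Q(Jan 2009) = 5×109 + 54×33 + 4×85 + 6×35 + 1×122 = 545 + 1782 + 340 + 210 + 122 = 2999
L = 3194 / 2999 × 100 = 106.5022
Paasche component (current-period weights):
ΣP(Feb 2009)Q(Feb 2009) = 7×118 + 58×30 + 3×68 + 4×29 + 1×143 = 826 + 1740 + 204 + 116 + 143 = 3029
ΣP(Jan 2009)Q(Feb 2009) = 5×118 + 54×30 + 4×68 + 6×29 + 1×143 = 590 + 1620 + 272 + 174 + 143 = 2799
P = 3029 / 2799 × 100 = 108.2172
Fisher = √(L × P) = √(106.5022 × 108.2172) = 107.3563

107.36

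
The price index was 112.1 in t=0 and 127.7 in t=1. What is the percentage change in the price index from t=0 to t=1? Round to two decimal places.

Change = (127.7 − 112.1) / 112.1 × 100
       = 15.6 / 112.1 × 100 = 13.9161%

13.92%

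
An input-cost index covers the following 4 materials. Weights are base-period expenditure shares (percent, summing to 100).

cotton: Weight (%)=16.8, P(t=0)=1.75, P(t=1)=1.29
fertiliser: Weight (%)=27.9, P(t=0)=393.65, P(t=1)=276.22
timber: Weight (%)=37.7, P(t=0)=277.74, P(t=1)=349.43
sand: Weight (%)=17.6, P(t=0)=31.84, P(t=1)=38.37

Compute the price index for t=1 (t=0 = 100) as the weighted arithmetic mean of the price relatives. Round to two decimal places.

100.60

cotton: 16.8 × (1.29/1.75) = 16.8 × 0.737143 = 12.3840
fertiliser: 27.9 × (276.22/393.65) = 27.9 × 0.701689 = 19.5771
timber: 37.7 × (349.43/277.74) = 37.7 × 1.258119 = 47.4311
sand: 17.6 × (38.37/31.84) = 17.6 × 1.205088 = 21.2095
Index = Σ wᵢ·(p₁ᵢ/p₀ᵢ) = 12.3840 + 19.5771 + 47.4311 + 21.2095 = 100.6018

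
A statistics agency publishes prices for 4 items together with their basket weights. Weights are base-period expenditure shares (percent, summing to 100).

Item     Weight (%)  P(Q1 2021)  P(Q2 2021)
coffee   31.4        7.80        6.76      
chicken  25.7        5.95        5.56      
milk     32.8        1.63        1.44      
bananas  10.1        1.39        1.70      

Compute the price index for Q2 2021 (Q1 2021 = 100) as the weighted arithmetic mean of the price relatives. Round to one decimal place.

92.6

coffee: 31.4 × (6.76/7.80) = 31.4 × 0.866667 = 27.2133
chicken: 25.7 × (5.56/5.95) = 25.7 × 0.934454 = 24.0155
milk: 32.8 × (1.44/1.63) = 32.8 × 0.883436 = 28.9767
bananas: 10.1 × (1.70/1.39) = 10.1 × 1.223022 = 12.3525
Index = Σ wᵢ·(p₁ᵢ/p₀ᵢ) = 27.2133 + 24.0155 + 28.9767 + 12.3525 = 92.5580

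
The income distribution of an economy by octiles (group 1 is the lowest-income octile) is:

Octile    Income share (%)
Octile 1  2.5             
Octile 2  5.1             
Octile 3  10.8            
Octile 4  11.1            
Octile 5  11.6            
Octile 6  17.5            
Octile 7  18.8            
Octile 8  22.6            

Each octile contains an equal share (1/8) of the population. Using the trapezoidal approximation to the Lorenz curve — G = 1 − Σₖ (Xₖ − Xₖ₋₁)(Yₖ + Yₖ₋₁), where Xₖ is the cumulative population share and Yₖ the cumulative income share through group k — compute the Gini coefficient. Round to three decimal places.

0.287

Cumulative income shares Yₖ: 0.0250, 0.0760, 0.1840, 0.2950, 0.4110, 0.5860, 0.7740, 1.0000
Σ (Xₖ−Xₖ₋₁)(Yₖ+Yₖ₋₁) = (1/8)(0.0250+0.0000) + (1/8)(0.0760+0.0250) + (1/8)(0.1840+0.0760) + (1/8)(0.2950+0.1840) + (1/8)(0.4110+0.2950) + (1/8)(0.5860+0.4110) + (1/8)(0.7740+0.5860) + (1/8)(1.0000+0.7740)
  = 0.0031 + 0.0126 + 0.0325 + 0.0599 + 0.0882 + 0.1246 + 0.1700 + 0.2218 = 0.7127
G = 1 − 0.7127 = 0.2873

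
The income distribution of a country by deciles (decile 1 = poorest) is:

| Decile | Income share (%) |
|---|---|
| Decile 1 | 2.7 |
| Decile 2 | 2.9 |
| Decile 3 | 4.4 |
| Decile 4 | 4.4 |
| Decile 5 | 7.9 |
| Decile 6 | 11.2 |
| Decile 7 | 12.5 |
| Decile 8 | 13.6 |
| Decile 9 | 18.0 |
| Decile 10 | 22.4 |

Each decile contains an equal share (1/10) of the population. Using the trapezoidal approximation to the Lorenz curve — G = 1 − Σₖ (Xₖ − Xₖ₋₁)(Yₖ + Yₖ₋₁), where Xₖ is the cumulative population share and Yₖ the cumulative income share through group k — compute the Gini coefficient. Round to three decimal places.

0.357

Cumulative income shares Yₖ: 0.0270, 0.0560, 0.1000, 0.1440, 0.2230, 0.3350, 0.4600, 0.5960, 0.7760, 1.0000
Σ (Xₖ−Xₖ₋₁)(Yₖ+Yₖ₋₁) = (1/10)(0.0270+0.0000) + (1/10)(0.0560+0.0270) + (1/10)(0.1000+0.0560) + (1/10)(0.1440+0.1000) + (1/10)(0.2230+0.1440) + (1/10)(0.3350+0.2230) + (1/10)(0.4600+0.3350) + (1/10)(0.5960+0.4600) + (1/10)(0.7760+0.5960) + (1/10)(1.0000+0.7760)
  = 0.0027 + 0.0083 + 0.0156 + 0.0244 + 0.0367 + 0.0558 + 0.0795 + 0.1056 + 0.1372 + 0.1776 = 0.6434
G = 1 − 0.6434 = 0.3566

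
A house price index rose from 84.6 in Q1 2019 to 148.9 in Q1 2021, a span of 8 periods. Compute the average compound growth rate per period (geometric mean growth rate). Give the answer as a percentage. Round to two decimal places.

7.32%

Growth factor = (148.9/84.6)^(1/8) = (1.760047)^(1/8) = 1.073224
Growth rate = 1.073224 − 1 = 0.073224 = 7.3224%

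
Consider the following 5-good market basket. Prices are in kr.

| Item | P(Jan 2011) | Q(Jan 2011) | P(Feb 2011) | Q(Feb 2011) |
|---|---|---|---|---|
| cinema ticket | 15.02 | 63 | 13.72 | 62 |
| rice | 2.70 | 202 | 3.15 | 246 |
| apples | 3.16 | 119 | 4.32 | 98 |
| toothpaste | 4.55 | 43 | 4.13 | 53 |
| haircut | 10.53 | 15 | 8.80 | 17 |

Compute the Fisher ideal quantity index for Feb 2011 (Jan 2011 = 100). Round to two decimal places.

104.34

Laspeyres component (base-period weights):
ΣP(Jan 2011)Q(Feb 2011) = 15.02×62 + 2.70×246 + 3.16×98 + 4.55×53 + 10.53×17 = 931.24 + 664.2 + 309.68 + 241.15 + 179.01 = 2325.28
ΣP(Jan 2011)Q(Jan 2011) = 15.02×63 + 2.70×202 + 3.16×119 + 4.55×43 + 10.53×15 = 946.26 + 545.4 + 376.04 + 195.65 + 157.95 = 2221.3
L = 2325.28 / 2221.3 × 100 = 104.6810
Paasche component (current-period weights):
ΣP(Feb 2011)Q(Feb 2011) = 13.72×62 + 3.15×246 + 4.32×98 + 4.13×53 + 8.80×17 = 850.64 + 774.9 + 423.36 + 218.89 + 149.6 = 2417.39
ΣP(Feb 2011)Q(Jan 2011) = 13.72×63 + 3.15×202 + 4.32×119 + 4.13×43 + 8.80×15 = 864.36 + 636.3 + 514.08 + 177.59 + 132 = 2324.33
P = 2417.39 / 2324.33 × 100 = 104.0037
Fisher = √(L × P) = √(104.6810 × 104.0037) = 104.3418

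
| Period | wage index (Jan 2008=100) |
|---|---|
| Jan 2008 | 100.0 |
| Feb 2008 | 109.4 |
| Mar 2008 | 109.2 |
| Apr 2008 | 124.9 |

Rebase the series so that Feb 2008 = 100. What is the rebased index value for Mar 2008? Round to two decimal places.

Rebased(Mar 2008) = 109.2 / 109.4 × 100 = 99.8172

99.82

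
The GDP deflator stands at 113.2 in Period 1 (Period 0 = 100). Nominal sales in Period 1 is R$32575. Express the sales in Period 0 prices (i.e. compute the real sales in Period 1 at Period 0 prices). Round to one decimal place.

Real = Nominal ÷ (Index/100) = 32575 ÷ (113.2/100)
     = 32575 ÷ 1.132 = 28776.5018

28776.5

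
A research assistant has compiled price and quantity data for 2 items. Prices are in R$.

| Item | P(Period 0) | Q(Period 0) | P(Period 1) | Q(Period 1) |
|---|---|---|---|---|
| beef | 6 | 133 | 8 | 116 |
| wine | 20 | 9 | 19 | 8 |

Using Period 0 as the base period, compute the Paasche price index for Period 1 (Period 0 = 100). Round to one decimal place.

Paasche price index uses current-period quantities as weights.
ΣP(Period 1)·Q(Period 1) = 8×116 + 19×8 = 928 + 152 = 1080
ΣP(Period 0)·Q(Period 1) = 6×116 + 20×8 = 696 + 160 = 856
Index = 1080 / 856 × 100 = 126.1682

126.2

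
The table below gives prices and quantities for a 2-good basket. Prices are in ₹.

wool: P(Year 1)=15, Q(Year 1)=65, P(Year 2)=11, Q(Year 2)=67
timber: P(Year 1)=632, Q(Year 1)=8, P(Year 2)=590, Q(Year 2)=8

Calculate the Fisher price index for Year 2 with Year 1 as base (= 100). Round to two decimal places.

90.08

Laspeyres component (base-period weights):
ΣP(Year 2)Q(Year 1) = 11×65 + 590×8 = 715 + 4720 = 5435
ΣP(Year 1)Q(Year 1) = 15×65 + 632×8 = 975 + 5056 = 6031
L = 5435 / 6031 × 100 = 90.1177
Paasche component (current-period weights):
ΣP(Year 2)Q(Year 2) = 11×67 + 590×8 = 737 + 4720 = 5457
ΣP(Year 1)Q(Year 2) = 15×67 + 632×8 = 1005 + 5056 = 6061
P = 5457 / 6061 × 100 = 90.0346
Fisher = √(L × P) = √(90.1177 × 90.0346) = 90.0762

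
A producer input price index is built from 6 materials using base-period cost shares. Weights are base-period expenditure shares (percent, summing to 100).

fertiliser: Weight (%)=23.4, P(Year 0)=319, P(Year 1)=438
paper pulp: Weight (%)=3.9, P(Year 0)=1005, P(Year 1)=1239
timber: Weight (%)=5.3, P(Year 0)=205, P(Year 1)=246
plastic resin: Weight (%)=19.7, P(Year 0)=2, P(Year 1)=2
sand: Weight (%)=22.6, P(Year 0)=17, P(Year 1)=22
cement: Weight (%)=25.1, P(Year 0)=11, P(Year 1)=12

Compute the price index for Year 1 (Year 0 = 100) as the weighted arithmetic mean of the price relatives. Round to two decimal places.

fertiliser: 23.4 × (438/319) = 23.4 × 1.373041 = 32.1292
paper pulp: 3.9 × (1239/1005) = 3.9 × 1.232836 = 4.8081
timber: 5.3 × (246/205) = 5.3 × 1.200000 = 6.3600
plastic resin: 19.7 × (2/2) = 19.7 × 1.000000 = 19.7000
sand: 22.6 × (22/17) = 22.6 × 1.294118 = 29.2471
cement: 25.1 × (12/11) = 25.1 × 1.090909 = 27.3818
Index = Σ wᵢ·(p₁ᵢ/p₀ᵢ) = 32.1292 + 4.8081 + 6.3600 + 19.7000 + 29.2471 + 27.3818 = 119.6261

119.63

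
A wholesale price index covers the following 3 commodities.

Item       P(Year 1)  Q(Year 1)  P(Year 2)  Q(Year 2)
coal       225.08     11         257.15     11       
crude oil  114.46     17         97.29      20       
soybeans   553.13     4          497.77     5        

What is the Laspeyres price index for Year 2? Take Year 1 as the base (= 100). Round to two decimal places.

97.58

Laspeyres price index uses base-period quantities as weights.
ΣP(Year 2)·Q(Year 1) = 257.15×11 + 97.29×17 + 497.77×4 = 2828.65 + 1653.93 + 1991.08 = 6473.66
ΣP(Year 1)·Q(Year 1) = 225.08×11 + 114.46×17 + 553.13×4 = 2475.88 + 1945.82 + 2212.52 = 6634.22
Index = 6473.66 / 6634.22 × 100 = 97.5798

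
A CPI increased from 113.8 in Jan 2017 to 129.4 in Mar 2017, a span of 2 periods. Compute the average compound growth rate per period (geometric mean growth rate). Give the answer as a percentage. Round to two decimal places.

Growth factor = (129.4/113.8)^(1/2) = (1.137083)^(1/2) = 1.066341
Growth rate = 1.066341 − 1 = 0.066341 = 6.6341%

6.63%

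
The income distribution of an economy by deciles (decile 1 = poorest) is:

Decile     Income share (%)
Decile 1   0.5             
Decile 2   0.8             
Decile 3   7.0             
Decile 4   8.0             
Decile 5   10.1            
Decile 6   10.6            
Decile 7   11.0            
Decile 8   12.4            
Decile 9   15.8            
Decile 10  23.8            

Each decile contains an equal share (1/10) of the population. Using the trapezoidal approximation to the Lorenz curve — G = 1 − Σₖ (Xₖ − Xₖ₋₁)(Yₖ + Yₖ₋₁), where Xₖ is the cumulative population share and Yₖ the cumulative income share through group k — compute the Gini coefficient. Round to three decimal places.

0.351

Cumulative income shares Yₖ: 0.0050, 0.0130, 0.0830, 0.1630, 0.2640, 0.3700, 0.4800, 0.6040, 0.7620, 1.0000
Σ (Xₖ−Xₖ₋₁)(Yₖ+Yₖ₋₁) = (1/10)(0.0050+0.0000) + (1/10)(0.0130+0.0050) + (1/10)(0.0830+0.0130) + (1/10)(0.1630+0.0830) + (1/10)(0.2640+0.1630) + (1/10)(0.3700+0.2640) + (1/10)(0.4800+0.3700) + (1/10)(0.6040+0.4800) + (1/10)(0.7620+0.6040) + (1/10)(1.0000+0.7620)
  = 0.0005 + 0.0018 + 0.0096 + 0.0246 + 0.0427 + 0.0634 + 0.0850 + 0.1084 + 0.1366 + 0.1762 = 0.6488
G = 1 − 0.6488 = 0.3512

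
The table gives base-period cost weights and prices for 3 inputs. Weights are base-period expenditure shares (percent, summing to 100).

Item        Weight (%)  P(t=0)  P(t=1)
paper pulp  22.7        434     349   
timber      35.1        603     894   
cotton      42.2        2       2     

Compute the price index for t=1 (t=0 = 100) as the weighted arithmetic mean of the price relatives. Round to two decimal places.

paper pulp: 22.7 × (349/434) = 22.7 × 0.804147 = 18.2541
timber: 35.1 × (894/603) = 35.1 × 1.482587 = 52.0388
cotton: 42.2 × (2/2) = 42.2 × 1.000000 = 42.2000
Index = Σ wᵢ·(p₁ᵢ/p₀ᵢ) = 18.2541 + 52.0388 + 42.2000 = 112.4930

112.49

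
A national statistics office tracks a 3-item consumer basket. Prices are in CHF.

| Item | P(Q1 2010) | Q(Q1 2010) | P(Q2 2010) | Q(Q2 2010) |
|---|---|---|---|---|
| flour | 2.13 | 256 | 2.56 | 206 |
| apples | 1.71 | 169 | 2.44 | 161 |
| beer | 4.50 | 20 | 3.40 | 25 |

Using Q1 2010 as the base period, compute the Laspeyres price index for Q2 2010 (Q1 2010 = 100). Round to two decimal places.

Laspeyres price index uses base-period quantities as weights.
ΣP(Q2 2010)·Q(Q1 2010) = 2.56×256 + 2.44×169 + 3.40×20 = 655.36 + 412.36 + 68 = 1135.72
ΣP(Q1 2010)·Q(Q1 2010) = 2.13×256 + 1.71×169 + 4.50×20 = 545.28 + 288.99 + 90 = 924.27
Index = 1135.72 / 924.27 × 100 = 122.8775

122.88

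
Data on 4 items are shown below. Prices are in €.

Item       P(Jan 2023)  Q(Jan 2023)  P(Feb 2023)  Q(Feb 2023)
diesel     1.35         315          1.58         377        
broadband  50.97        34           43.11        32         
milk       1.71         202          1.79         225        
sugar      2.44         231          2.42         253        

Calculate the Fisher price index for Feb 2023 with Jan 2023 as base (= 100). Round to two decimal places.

94.59

Laspeyres component (base-period weights):
ΣP(Feb 2023)Q(Jan 2023) = 1.58×315 + 43.11×34 + 1.79×202 + 2.42×231 = 497.7 + 1465.74 + 361.58 + 559.02 = 2884.04
ΣP(Jan 2023)Q(Jan 2023) = 1.35×315 + 50.97×34 + 1.71×202 + 2.44×231 = 425.25 + 1732.98 + 345.42 + 563.64 = 3067.29
L = 2884.04 / 3067.29 × 100 = 94.0257
Paasche component (current-period weights):
ΣP(Feb 2023)Q(Feb 2023) = 1.58×377 + 43.11×32 + 1.79×225 + 2.42×253 = 595.66 + 1379.52 + 402.75 + 612.26 = 2990.19
ΣP(Jan 2023)Q(Feb 2023) = 1.35×377 + 50.97×32 + 1.71×225 + 2.44×253 = 508.95 + 1631.04 + 384.75 + 617.32 = 3142.06
P = 2990.19 / 3142.06 × 100 = 95.1665
Fisher = √(L × P) = √(94.0257 × 95.1665) = 94.5944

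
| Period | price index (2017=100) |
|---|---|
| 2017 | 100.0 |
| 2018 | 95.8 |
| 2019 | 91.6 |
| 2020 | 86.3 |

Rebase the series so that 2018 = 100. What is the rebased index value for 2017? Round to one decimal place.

Rebased(2017) = 100.0 / 95.8 × 100 = 104.3841

104.4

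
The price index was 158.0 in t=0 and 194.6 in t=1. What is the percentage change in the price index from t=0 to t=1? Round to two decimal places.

23.16%

Change = (194.6 − 158.0) / 158.0 × 100
       = 36.6 / 158.0 × 100 = 23.1646%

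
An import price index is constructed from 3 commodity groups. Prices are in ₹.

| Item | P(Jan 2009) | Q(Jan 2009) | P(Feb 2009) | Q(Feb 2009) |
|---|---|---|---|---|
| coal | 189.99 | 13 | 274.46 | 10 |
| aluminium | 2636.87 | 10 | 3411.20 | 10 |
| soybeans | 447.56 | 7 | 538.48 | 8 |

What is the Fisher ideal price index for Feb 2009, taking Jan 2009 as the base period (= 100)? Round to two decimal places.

Laspeyres component (base-period weights):
ΣP(Feb 2009)Q(Jan 2009) = 274.46×13 + 3411.20×10 + 538.48×7 = 3567.98 + 34112 + 3769.36 = 41449.34
ΣP(Jan 2009)Q(Jan 2009) = 189.99×13 + 2636.87×10 + 447.56×7 = 2469.87 + 26368.7 + 3132.92 = 31971.49
L = 41449.34 / 31971.49 × 100 = 129.6447
Paasche component (current-period weights):
ΣP(Feb 2009)Q(Feb 2009) = 274.46×10 + 3411.20×10 + 538.48×8 = 2744.6 + 34112 + 4307.84 = 41164.44
ΣP(Jan 2009)Q(Feb 2009) = 189.99×10 + 2636.87×10 + 447.56×8 = 1899.9 + 26368.7 + 3580.48 = 31849.08
P = 41164.44 / 31849.08 × 100 = 129.2484
Fisher = √(L × P) = √(129.6447 × 129.2484) = 129.4464

129.45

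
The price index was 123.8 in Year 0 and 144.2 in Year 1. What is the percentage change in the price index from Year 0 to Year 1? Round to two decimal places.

Change = (144.2 − 123.8) / 123.8 × 100
       = 20.4 / 123.8 × 100 = 16.4782%

16.48%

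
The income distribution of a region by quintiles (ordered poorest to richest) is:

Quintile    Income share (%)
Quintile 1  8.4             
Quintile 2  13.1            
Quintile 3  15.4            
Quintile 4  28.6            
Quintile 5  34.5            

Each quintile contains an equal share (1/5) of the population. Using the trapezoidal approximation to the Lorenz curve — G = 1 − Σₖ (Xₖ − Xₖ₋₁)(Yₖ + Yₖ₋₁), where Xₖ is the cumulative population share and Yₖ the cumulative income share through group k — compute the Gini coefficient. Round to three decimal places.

0.271

Cumulative income shares Yₖ: 0.0840, 0.2150, 0.3690, 0.6550, 1.0000
Σ (Xₖ−Xₖ₋₁)(Yₖ+Yₖ₋₁) = (1/5)(0.0840+0.0000) + (1/5)(0.2150+0.0840) + (1/5)(0.3690+0.2150) + (1/5)(0.6550+0.3690) + (1/5)(1.0000+0.6550)
  = 0.0168 + 0.0598 + 0.1168 + 0.2048 + 0.3310 = 0.7292
G = 1 − 0.7292 = 0.2708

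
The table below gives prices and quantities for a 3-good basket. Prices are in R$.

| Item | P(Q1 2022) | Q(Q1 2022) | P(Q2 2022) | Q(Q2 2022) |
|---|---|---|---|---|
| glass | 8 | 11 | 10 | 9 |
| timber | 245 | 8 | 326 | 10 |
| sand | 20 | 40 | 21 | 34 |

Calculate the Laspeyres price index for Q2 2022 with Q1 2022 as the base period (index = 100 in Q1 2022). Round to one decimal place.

Laspeyres price index uses base-period quantities as weights.
ΣP(Q2 2022)·Q(Q1 2022) = 10×11 + 326×8 + 21×40 = 110 + 2608 + 840 = 3558
ΣP(Q1 2022)·Q(Q1 2022) = 8×11 + 245×8 + 20×40 = 88 + 1960 + 800 = 2848
Index = 3558 / 2848 × 100 = 124.9298

124.9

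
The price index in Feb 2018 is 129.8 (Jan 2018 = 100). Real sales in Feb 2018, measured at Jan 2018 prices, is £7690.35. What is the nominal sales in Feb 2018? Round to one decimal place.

9982.1

Nominal = Real × (Index/100) = 7690.35 × (129.8/100)
        = 7690.35 × 1.298 = 9982.0743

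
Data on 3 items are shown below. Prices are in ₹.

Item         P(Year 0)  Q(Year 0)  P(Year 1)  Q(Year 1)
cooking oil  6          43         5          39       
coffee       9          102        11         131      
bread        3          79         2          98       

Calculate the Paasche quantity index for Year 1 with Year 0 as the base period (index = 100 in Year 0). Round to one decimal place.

122.5

Paasche quantity index uses current-period prices as weights.
ΣP(Year 1)·Q(Year 1) = 5×39 + 11×131 + 2×98 = 195 + 1441 + 196 = 1832
ΣP(Year 1)·Q(Year 0) = 5×43 + 11×102 + 2×79 = 215 + 1122 + 158 = 1495
Index = 1832 / 1495 × 100 = 122.5418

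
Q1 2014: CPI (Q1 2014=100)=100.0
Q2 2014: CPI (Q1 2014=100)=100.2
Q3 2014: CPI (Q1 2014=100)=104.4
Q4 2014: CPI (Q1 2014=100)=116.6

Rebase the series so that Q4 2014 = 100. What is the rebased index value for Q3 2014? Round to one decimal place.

89.5

Rebased(Q3 2014) = 104.4 / 116.6 × 100 = 89.5369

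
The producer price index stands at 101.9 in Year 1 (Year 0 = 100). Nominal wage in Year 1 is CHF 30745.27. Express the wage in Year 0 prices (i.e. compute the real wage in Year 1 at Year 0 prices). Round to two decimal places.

Real = Nominal ÷ (Index/100) = 30745.27 ÷ (101.9/100)
     = 30745.27 ÷ 1.019 = 30172.0020

30172.00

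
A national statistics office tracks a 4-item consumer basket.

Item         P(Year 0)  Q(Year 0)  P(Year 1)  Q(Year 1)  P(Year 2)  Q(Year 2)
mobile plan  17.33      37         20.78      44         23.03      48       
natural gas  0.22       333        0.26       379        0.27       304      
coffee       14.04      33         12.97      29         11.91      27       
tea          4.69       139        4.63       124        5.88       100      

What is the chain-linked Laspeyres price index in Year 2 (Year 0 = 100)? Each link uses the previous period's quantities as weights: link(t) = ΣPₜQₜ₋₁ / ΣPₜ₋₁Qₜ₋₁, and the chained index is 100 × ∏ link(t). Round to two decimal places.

117.50

Link Year 0→Year 1:
ΣP(Year 1)Q(Year 0) = 20.78×37 + 0.26×333 + 12.97×33 + 4.63×139 = 768.86 + 86.58 + 428.01 + 643.57 = 1927.02
ΣP(Year 0)Q(Year 0) = 17.33×37 + 0.22×333 + 14.04×33 + 4.69×139 = 641.21 + 73.26 + 463.32 + 651.91 = 1829.7
link = 1927.02/1829.7 = 1.053189
Link Year 1→Year 2:
ΣP(Year 2)Q(Year 1) = 23.03×44 + 0.27×379 + 11.91×29 + 5.88×124 = 1013.32 + 102.33 + 345.39 + 729.12 = 2190.16
ΣP(Year 1)Q(Year 1) = 20.78×44 + 0.26×379 + 12.97×29 + 4.63×124 = 914.32 + 98.54 + 376.13 + 574.12 = 1963.11
link = 2190.16/1963.11 = 1.115658
Chained index = 100 × 1.053189 × 1.115658 = 117.4999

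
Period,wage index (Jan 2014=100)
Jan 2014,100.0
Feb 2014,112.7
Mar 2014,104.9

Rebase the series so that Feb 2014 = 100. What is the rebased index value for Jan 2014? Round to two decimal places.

88.73

Rebased(Jan 2014) = 100.0 / 112.7 × 100 = 88.7311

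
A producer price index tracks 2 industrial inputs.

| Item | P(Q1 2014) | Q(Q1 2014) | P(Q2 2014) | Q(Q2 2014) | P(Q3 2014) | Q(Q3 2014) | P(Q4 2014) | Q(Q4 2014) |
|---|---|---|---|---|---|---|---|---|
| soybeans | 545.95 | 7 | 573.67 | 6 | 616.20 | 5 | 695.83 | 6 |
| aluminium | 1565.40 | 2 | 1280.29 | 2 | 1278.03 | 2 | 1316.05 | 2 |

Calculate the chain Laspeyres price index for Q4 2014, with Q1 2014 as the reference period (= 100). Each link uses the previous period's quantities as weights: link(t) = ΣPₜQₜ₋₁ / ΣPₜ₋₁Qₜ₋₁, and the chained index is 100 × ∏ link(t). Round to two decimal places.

106.83

Link Q1 2014→Q2 2014:
ΣP(Q2 2014)Q(Q1 2014) = 573.67×7 + 1280.29×2 = 4015.69 + 2560.58 = 6576.27
ΣP(Q1 2014)Q(Q1 2014) = 545.95×7 + 1565.40×2 = 3821.65 + 3130.8 = 6952.45
link = 6576.27/6952.45 = 0.945892
Link Q2 2014→Q3 2014:
ΣP(Q3 2014)Q(Q2 2014) = 616.20×6 + 1278.03×2 = 3697.2 + 2556.06 = 6253.26
ΣP(Q2 2014)Q(Q2 2014) = 573.67×6 + 1280.29×2 = 3442.02 + 2560.58 = 6002.6
link = 6253.26/6002.6 = 1.041759
Link Q3 2014→Q4 2014:
ΣP(Q4 2014)Q(Q3 2014) = 695.83×5 + 1316.05×2 = 3479.15 + 2632.1 = 6111.25
ΣP(Q3 2014)Q(Q3 2014) = 616.20×5 + 1278.03×2 = 3081 + 2556.06 = 5637.06
link = 6111.25/5637.06 = 1.084120
Chained index = 100 × 0.945892 × 1.041759 × 1.084120 = 106.8283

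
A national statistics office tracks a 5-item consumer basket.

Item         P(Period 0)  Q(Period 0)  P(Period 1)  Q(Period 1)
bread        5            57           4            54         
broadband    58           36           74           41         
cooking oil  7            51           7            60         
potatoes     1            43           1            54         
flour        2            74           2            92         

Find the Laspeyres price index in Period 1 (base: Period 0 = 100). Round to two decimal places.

Laspeyres price index uses base-period quantities as weights.
ΣP(Period 1)·Q(Period 0) = 4×57 + 74×36 + 7×51 + 1×43 + 2×74 = 228 + 2664 + 357 + 43 + 148 = 3440
ΣP(Period 0)·Q(Period 0) = 5×57 + 58×36 + 7×51 + 1×43 + 2×74 = 285 + 2088 + 357 + 43 + 148 = 2921
Index = 3440 / 2921 × 100 = 117.7679

117.77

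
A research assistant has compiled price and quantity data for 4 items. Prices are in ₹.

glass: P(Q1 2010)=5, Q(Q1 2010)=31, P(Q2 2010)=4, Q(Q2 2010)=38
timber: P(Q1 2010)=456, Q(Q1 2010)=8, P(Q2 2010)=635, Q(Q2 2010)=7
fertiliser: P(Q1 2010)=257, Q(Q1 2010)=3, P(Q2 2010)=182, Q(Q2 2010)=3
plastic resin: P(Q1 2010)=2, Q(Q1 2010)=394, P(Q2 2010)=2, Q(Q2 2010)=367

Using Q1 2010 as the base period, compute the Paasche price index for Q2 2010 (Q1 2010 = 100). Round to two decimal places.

Paasche price index uses current-period quantities as weights.
ΣP(Q2 2010)·Q(Q2 2010) = 4×38 + 635×7 + 182×3 + 2×367 = 152 + 4445 + 546 + 734 = 5877
ΣP(Q1 2010)·Q(Q2 2010) = 5×38 + 456×7 + 257×3 + 2×367 = 190 + 3192 + 771 + 734 = 4887
Index = 5877 / 4887 × 100 = 120.2578

120.26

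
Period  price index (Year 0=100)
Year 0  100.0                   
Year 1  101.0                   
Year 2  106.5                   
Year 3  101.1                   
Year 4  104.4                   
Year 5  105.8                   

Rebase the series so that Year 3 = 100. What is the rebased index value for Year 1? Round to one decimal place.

Rebased(Year 1) = 101.0 / 101.1 × 100 = 99.9011

99.9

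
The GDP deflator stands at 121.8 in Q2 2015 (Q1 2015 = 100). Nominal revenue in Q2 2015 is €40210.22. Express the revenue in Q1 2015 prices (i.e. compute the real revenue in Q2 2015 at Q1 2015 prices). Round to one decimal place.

33013.3

Real = Nominal ÷ (Index/100) = 40210.22 ÷ (121.8/100)
     = 40210.22 ÷ 1.218 = 33013.3169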